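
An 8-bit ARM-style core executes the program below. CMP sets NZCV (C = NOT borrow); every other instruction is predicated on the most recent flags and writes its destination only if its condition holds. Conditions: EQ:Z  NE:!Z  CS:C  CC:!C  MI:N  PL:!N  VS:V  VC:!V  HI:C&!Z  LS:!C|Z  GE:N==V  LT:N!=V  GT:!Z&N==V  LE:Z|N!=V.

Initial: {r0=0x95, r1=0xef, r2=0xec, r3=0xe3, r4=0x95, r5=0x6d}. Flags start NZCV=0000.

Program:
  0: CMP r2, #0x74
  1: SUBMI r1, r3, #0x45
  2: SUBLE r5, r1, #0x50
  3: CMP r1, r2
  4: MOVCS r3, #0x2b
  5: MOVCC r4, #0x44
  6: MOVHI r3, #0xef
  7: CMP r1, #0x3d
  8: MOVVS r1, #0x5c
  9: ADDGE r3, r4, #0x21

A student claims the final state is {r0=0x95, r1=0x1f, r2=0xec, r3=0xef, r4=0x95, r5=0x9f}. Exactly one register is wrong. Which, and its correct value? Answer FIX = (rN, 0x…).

FIX = (r1, 0xef)

[0] flags=0011 → (cmp)
[1] flags=0011 MI?F → skip
[2] flags=0011 LE?T → r5=0x9f
[3] flags=0010 → (cmp)
[4] flags=0010 CS?T → r3=0x2b
[5] flags=0010 CC?F → skip
[6] flags=0010 HI?T → r3=0xef
[7] flags=1010 → (cmp)
[8] flags=1010 VS?F → skip
[9] flags=1010 GE?F → skip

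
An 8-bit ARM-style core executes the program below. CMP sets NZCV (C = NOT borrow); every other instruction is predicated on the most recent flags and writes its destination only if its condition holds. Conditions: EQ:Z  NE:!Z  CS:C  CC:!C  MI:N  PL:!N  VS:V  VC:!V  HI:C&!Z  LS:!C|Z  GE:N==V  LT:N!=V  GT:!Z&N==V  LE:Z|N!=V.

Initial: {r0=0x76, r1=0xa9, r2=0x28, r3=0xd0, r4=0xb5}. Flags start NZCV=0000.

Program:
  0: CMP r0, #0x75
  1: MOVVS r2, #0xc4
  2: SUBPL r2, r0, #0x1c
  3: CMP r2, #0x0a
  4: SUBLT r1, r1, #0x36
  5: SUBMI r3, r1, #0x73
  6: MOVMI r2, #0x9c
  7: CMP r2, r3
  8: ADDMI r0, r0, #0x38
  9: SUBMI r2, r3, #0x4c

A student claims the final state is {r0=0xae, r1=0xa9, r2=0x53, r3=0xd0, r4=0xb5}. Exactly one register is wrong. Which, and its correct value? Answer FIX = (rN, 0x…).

FIX = (r2, 0x84)

[0] flags=0010 → (cmp)
[1] flags=0010 VS?F → skip
[2] flags=0010 PL?T → r2=0x5a
[3] flags=0010 → (cmp)
[4] flags=0010 LT?F → skip
[5] flags=0010 MI?F → skip
[6] flags=0010 MI?F → skip
[7] flags=1001 → (cmp)
[8] flags=1001 MI?T → r0=0xae
[9] flags=1001 MI?T → r2=0x84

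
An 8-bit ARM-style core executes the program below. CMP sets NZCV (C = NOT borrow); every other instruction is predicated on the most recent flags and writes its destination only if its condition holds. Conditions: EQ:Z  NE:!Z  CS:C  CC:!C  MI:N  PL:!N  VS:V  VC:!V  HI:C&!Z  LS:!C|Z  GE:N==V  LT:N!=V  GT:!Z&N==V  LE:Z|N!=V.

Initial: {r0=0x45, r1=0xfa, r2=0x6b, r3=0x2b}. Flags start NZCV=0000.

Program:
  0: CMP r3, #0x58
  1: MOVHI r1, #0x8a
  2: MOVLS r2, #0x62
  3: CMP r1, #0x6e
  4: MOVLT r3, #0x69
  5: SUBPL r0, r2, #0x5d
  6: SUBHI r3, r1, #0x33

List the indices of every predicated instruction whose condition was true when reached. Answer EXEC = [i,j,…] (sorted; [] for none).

[0] flags=1000 → (cmp)
[1] flags=1000 HI?F → skip
[2] flags=1000 LS?T → r2=0x62
[3] flags=1010 → (cmp)
[4] flags=1010 LT?T → r3=0x69
[5] flags=1010 PL?F → skip
[6] flags=1010 HI?T → r3=0xc7

EXEC = [2,4,6]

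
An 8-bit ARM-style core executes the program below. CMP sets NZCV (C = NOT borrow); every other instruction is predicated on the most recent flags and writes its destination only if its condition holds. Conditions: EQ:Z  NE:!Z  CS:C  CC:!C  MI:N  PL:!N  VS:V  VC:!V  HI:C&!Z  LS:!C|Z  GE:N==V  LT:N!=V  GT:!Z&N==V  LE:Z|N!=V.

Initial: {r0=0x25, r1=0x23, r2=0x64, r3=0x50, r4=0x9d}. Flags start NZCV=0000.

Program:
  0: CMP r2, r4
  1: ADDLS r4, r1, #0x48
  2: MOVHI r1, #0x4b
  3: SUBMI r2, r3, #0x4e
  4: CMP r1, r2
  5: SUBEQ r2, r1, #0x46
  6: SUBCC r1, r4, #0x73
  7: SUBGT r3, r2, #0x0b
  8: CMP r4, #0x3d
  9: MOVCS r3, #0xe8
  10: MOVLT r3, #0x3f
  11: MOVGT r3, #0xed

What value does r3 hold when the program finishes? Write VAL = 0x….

VAL = 0xed

0: ✓ CMP  NZCV=1001
1: ✓ ADDLS  r4←0x6b
2: · MOVHI
3: ✓ SUBMI  r2←0x02
4: ✓ CMP  NZCV=0010
5: · SUBEQ
6: · SUBCC
7: ✓ SUBGT  r3←0xf7
8: ✓ CMP  NZCV=0010
9: ✓ MOVCS  r3←0xe8
10: · MOVLT
11: ✓ MOVGT  r3←0xed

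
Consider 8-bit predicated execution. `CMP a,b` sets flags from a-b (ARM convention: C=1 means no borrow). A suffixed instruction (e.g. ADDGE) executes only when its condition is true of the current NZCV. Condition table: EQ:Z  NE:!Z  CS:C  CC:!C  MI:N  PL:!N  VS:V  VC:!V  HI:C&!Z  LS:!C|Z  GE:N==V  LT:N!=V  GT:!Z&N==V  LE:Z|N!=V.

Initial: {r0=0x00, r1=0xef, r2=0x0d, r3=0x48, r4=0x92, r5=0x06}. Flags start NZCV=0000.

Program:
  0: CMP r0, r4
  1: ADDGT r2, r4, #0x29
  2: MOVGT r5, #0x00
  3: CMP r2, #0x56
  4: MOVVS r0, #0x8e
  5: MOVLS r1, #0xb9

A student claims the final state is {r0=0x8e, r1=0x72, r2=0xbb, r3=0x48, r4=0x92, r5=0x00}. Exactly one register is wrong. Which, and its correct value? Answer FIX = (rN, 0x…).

FIX = (r1, 0xef)

[0] flags=0000 → (cmp)
[1] flags=0000 GT?T → r2=0xbb
[2] flags=0000 GT?T → r5=0x00
[3] flags=0011 → (cmp)
[4] flags=0011 VS?T → r0=0x8e
[5] flags=0011 LS?F → skip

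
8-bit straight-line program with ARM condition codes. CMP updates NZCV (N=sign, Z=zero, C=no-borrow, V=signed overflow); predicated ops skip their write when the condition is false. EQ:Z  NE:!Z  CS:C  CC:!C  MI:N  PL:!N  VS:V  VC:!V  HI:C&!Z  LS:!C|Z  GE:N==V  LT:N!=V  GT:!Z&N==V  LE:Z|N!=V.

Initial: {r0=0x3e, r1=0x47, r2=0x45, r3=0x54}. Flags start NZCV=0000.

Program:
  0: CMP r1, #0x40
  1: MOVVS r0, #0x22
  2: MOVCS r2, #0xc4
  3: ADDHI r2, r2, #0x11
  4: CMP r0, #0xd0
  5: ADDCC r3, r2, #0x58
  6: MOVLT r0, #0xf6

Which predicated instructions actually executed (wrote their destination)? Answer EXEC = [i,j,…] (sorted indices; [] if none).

EXEC = [2,3,5]

0: ✓ CMP  NZCV=0010
1: · MOVVS
2: ✓ MOVCS  r2←0xc4
3: ✓ ADDHI  r2←0xd5
4: ✓ CMP  NZCV=0000
5: ✓ ADDCC  r3←0x2d
6: · MOVLT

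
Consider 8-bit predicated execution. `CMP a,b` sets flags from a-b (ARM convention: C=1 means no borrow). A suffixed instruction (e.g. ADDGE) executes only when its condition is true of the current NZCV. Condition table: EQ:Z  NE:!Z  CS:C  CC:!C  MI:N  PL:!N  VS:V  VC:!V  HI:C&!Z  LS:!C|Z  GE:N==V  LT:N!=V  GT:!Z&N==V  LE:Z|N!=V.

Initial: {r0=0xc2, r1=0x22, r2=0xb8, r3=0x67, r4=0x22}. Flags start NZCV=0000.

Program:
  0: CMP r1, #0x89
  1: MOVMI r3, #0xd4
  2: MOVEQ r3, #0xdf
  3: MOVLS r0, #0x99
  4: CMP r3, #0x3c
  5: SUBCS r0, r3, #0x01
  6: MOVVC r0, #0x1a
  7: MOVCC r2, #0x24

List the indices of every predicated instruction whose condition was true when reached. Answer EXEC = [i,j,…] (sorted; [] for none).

0: ✓ CMP  NZCV=1001
1: ✓ MOVMI  r3←0xd4
2: · MOVEQ
3: ✓ MOVLS  r0←0x99
4: ✓ CMP  NZCV=1010
5: ✓ SUBCS  r0←0xd3
6: ✓ MOVVC  r0←0x1a
7: · MOVCC

EXEC = [1,3,5,6]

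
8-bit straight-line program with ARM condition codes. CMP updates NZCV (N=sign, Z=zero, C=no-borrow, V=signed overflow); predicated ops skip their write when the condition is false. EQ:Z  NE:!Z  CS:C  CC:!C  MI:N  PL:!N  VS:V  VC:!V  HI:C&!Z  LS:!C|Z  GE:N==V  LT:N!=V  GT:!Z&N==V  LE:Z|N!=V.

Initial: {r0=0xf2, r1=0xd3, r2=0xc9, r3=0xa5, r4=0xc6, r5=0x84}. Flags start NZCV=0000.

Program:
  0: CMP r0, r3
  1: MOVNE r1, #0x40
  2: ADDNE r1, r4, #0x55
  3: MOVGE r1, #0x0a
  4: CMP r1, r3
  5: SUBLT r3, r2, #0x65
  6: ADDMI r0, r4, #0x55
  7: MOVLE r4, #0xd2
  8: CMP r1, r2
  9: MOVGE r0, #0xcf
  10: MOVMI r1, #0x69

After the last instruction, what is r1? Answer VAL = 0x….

[0] flags=0010 → (cmp)
[1] flags=0010 NE?T → r1=0x40
[2] flags=0010 NE?T → r1=0x1b
[3] flags=0010 GE?T → r1=0x0a
[4] flags=0000 → (cmp)
[5] flags=0000 LT?F → skip
[6] flags=0000 MI?F → skip
[7] flags=0000 LE?F → skip
[8] flags=0000 → (cmp)
[9] flags=0000 GE?T → r0=0xcf
[10] flags=0000 MI?F → skip

VAL = 0x0a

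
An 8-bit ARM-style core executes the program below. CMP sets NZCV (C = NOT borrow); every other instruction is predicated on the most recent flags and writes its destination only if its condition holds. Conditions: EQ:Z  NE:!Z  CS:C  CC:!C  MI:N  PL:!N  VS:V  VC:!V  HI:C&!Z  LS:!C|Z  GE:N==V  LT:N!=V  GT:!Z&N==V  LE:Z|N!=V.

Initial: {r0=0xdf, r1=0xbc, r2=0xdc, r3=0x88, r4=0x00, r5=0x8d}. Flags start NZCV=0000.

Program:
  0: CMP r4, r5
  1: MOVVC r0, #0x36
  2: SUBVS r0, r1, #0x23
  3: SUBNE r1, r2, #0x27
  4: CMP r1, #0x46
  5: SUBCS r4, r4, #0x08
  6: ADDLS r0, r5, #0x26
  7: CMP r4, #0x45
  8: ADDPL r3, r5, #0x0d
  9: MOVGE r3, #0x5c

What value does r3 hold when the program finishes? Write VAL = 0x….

VAL = 0x88

0: ✓ CMP  NZCV=0000
1: ✓ MOVVC  r0←0x36
2: · SUBVS
3: ✓ SUBNE  r1←0xb5
4: ✓ CMP  NZCV=0011
5: ✓ SUBCS  r4←0xf8
6: · ADDLS
7: ✓ CMP  NZCV=1010
8: · ADDPL
9: · MOVGE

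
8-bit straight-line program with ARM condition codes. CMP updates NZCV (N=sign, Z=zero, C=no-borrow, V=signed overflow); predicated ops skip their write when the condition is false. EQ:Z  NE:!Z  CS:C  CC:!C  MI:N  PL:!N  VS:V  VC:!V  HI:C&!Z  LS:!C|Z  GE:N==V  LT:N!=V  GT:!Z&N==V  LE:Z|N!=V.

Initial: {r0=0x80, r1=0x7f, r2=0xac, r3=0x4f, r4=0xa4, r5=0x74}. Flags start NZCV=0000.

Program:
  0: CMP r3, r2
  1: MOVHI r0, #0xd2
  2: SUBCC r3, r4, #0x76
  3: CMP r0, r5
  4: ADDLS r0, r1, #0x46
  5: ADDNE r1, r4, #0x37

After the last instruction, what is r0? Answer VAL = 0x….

VAL = 0x80

0: ✓ CMP  NZCV=1001
1: · MOVHI
2: ✓ SUBCC  r3←0x2e
3: ✓ CMP  NZCV=0011
4: · ADDLS
5: ✓ ADDNE  r1←0xdb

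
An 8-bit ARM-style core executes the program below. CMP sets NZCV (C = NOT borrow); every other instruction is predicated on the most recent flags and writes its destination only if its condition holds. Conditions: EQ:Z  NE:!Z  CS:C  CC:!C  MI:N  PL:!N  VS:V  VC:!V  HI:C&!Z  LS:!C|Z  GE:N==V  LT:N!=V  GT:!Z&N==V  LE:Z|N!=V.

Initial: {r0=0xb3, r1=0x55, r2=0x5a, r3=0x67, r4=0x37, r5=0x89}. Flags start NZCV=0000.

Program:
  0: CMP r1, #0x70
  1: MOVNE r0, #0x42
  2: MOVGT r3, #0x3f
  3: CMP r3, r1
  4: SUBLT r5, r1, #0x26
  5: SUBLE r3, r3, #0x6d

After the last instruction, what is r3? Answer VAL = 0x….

VAL = 0x67

[0] flags=1000 → (cmp)
[1] flags=1000 NE?T → r0=0x42
[2] flags=1000 GT?F → skip
[3] flags=0010 → (cmp)
[4] flags=0010 LT?F → skip
[5] flags=0010 LE?F → skip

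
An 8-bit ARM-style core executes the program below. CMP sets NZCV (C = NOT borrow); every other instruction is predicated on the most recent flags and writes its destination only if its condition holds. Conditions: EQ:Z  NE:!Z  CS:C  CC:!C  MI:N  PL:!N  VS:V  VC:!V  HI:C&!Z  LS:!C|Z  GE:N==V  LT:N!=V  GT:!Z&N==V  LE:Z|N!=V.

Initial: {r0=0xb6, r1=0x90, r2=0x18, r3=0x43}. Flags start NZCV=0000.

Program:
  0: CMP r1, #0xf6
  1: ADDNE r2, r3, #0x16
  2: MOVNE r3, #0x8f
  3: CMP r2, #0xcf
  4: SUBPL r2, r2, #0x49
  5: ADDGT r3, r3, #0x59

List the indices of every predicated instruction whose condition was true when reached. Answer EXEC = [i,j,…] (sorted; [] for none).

EXEC = [1,2,5]

[0] flags=1000 → (cmp)
[1] flags=1000 NE?T → r2=0x59
[2] flags=1000 NE?T → r3=0x8f
[3] flags=1001 → (cmp)
[4] flags=1001 PL?F → skip
[5] flags=1001 GT?T → r3=0xe8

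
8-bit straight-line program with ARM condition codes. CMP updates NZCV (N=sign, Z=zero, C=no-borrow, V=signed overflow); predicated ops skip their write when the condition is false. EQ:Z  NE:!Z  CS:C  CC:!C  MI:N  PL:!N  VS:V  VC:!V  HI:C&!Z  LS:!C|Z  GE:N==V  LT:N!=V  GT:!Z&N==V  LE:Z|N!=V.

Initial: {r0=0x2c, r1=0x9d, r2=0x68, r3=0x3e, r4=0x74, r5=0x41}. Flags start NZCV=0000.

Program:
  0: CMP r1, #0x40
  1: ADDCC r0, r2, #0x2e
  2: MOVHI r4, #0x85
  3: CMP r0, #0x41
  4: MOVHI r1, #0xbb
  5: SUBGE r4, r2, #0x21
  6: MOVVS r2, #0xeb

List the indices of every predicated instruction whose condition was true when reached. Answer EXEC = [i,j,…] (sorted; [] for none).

EXEC = [2]

0: ✓ CMP  NZCV=0011
1: · ADDCC
2: ✓ MOVHI  r4←0x85
3: ✓ CMP  NZCV=1000
4: · MOVHI
5: · SUBGE
6: · MOVVS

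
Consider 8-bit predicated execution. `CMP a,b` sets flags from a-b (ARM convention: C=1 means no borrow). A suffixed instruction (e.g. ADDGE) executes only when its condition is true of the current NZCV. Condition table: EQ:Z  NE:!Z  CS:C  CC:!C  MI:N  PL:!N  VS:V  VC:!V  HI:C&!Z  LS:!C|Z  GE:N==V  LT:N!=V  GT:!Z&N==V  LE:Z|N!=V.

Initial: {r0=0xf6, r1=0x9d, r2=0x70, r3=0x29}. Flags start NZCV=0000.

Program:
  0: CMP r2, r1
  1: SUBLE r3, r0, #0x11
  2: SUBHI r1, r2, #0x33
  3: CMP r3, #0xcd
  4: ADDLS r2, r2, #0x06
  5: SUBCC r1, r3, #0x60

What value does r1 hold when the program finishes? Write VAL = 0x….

0: ✓ CMP  NZCV=1001
1: · SUBLE
2: · SUBHI
3: ✓ CMP  NZCV=0000
4: ✓ ADDLS  r2←0x76
5: ✓ SUBCC  r1←0xc9

VAL = 0xc9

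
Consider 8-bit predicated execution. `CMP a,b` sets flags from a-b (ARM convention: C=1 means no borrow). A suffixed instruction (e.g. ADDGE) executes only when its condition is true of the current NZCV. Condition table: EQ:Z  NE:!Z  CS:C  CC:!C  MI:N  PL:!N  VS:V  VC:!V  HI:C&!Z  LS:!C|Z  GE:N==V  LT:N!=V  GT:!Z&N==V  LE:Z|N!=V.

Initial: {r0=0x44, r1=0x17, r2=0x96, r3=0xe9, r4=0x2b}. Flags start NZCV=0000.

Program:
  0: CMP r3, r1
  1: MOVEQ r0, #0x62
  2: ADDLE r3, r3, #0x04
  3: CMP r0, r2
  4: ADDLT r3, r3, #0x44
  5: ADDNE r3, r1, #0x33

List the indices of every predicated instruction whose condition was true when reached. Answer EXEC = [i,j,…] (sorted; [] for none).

EXEC = [2,5]

[0] flags=1010 → (cmp)
[1] flags=1010 EQ?F → skip
[2] flags=1010 LE?T → r3=0xed
[3] flags=1001 → (cmp)
[4] flags=1001 LT?F → skip
[5] flags=1001 NE?T → r3=0x4a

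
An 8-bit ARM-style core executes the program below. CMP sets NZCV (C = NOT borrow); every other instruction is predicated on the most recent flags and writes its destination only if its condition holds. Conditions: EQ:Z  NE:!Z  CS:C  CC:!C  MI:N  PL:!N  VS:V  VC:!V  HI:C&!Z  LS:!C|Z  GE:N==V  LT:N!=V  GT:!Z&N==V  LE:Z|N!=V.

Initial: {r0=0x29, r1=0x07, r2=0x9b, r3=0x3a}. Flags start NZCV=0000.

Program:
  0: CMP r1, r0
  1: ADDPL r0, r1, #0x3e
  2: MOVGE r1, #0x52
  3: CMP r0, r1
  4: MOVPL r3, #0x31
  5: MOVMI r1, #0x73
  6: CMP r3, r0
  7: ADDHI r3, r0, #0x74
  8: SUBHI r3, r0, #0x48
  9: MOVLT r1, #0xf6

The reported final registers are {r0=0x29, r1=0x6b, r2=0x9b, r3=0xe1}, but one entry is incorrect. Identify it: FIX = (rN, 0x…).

0: ✓ CMP  NZCV=1000
1: · ADDPL
2: · MOVGE
3: ✓ CMP  NZCV=0010
4: ✓ MOVPL  r3←0x31
5: · MOVMI
6: ✓ CMP  NZCV=0010
7: ✓ ADDHI  r3←0x9d
8: ✓ SUBHI  r3←0xe1
9: · MOVLT

FIX = (r1, 0x07)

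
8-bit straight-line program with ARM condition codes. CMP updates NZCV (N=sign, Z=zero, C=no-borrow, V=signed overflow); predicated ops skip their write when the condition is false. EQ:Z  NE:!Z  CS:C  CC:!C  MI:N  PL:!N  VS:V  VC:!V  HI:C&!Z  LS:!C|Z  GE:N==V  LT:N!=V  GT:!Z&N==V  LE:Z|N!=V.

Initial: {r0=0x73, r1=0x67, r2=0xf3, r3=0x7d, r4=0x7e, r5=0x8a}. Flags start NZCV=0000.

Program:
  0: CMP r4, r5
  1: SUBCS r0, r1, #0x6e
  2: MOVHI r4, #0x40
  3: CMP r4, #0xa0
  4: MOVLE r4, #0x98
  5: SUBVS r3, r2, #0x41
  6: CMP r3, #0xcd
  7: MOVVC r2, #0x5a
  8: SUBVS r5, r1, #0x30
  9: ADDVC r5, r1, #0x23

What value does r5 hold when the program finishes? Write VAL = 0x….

[0] flags=1001 → (cmp)
[1] flags=1001 CS?F → skip
[2] flags=1001 HI?F → skip
[3] flags=1001 → (cmp)
[4] flags=1001 LE?F → skip
[5] flags=1001 VS?T → r3=0xb2
[6] flags=1000 → (cmp)
[7] flags=1000 VC?T → r2=0x5a
[8] flags=1000 VS?F → skip
[9] flags=1000 VC?T → r5=0x8a

VAL = 0x8a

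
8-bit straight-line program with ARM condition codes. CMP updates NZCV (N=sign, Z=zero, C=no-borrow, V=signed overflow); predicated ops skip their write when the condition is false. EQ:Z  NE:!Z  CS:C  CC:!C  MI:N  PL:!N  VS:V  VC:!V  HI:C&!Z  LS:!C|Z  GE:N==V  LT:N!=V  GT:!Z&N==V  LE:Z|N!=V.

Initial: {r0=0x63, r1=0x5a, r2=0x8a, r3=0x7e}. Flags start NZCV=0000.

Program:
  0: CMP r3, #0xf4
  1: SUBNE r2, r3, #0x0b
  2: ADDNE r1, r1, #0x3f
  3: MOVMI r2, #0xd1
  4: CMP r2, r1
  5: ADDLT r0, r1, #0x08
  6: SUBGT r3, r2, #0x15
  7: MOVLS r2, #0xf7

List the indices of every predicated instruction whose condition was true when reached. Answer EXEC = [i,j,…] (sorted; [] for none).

0: ✓ CMP  NZCV=1001
1: ✓ SUBNE  r2←0x73
2: ✓ ADDNE  r1←0x99
3: ✓ MOVMI  r2←0xd1
4: ✓ CMP  NZCV=0010
5: · ADDLT
6: ✓ SUBGT  r3←0xbc
7: · MOVLS

EXEC = [1,2,3,6]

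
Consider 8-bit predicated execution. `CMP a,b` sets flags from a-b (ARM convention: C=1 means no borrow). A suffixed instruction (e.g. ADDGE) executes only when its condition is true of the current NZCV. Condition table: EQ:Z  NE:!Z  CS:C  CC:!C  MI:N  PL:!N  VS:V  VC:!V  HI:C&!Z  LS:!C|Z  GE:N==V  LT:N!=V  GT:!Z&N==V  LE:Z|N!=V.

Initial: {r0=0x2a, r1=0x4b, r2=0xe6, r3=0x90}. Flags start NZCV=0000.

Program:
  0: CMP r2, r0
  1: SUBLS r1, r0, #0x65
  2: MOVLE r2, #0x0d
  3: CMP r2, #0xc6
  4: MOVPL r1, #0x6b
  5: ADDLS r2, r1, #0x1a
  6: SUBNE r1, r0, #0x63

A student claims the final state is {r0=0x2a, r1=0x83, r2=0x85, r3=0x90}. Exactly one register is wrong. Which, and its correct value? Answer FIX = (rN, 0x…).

0: ✓ CMP  NZCV=1010
1: · SUBLS
2: ✓ MOVLE  r2←0x0d
3: ✓ CMP  NZCV=0000
4: ✓ MOVPL  r1←0x6b
5: ✓ ADDLS  r2←0x85
6: ✓ SUBNE  r1←0xc7

FIX = (r1, 0xc7)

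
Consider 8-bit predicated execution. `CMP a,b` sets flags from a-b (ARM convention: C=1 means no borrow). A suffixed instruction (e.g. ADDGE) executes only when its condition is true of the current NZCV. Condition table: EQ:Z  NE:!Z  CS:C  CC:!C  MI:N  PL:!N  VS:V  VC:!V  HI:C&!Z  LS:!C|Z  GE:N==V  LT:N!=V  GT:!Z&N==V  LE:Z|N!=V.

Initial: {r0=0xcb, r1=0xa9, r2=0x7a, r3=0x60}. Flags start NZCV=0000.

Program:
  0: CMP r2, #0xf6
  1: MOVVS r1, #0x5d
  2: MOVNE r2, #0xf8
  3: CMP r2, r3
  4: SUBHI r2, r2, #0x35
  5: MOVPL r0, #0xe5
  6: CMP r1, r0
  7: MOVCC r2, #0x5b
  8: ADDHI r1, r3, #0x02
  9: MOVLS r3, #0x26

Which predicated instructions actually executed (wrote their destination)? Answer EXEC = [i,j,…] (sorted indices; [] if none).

[0] flags=1001 → (cmp)
[1] flags=1001 VS?T → r1=0x5d
[2] flags=1001 NE?T → r2=0xf8
[3] flags=1010 → (cmp)
[4] flags=1010 HI?T → r2=0xc3
[5] flags=1010 PL?F → skip
[6] flags=1001 → (cmp)
[7] flags=1001 CC?T → r2=0x5b
[8] flags=1001 HI?F → skip
[9] flags=1001 LS?T → r3=0x26

EXEC = [1,2,4,7,9]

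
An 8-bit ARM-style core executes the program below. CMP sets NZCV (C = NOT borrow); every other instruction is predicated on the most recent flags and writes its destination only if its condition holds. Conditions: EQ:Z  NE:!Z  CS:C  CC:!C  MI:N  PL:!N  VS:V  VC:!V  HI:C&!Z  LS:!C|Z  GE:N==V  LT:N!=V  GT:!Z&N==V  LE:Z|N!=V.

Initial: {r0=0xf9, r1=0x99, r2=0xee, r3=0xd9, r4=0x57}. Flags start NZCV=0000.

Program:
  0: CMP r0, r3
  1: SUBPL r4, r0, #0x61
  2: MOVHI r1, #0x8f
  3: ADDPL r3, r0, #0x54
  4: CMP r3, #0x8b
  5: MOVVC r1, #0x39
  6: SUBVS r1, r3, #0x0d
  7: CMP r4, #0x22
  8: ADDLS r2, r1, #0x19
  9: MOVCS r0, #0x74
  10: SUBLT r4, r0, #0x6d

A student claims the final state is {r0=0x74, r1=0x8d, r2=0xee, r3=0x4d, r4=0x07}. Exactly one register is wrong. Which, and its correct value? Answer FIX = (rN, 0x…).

FIX = (r1, 0x40)

[0] flags=0010 → (cmp)
[1] flags=0010 PL?T → r4=0x98
[2] flags=0010 HI?T → r1=0x8f
[3] flags=0010 PL?T → r3=0x4d
[4] flags=1001 → (cmp)
[5] flags=1001 VC?F → skip
[6] flags=1001 VS?T → r1=0x40
[7] flags=0011 → (cmp)
[8] flags=0011 LS?F → skip
[9] flags=0011 CS?T → r0=0x74
[10] flags=0011 LT?T → r4=0x07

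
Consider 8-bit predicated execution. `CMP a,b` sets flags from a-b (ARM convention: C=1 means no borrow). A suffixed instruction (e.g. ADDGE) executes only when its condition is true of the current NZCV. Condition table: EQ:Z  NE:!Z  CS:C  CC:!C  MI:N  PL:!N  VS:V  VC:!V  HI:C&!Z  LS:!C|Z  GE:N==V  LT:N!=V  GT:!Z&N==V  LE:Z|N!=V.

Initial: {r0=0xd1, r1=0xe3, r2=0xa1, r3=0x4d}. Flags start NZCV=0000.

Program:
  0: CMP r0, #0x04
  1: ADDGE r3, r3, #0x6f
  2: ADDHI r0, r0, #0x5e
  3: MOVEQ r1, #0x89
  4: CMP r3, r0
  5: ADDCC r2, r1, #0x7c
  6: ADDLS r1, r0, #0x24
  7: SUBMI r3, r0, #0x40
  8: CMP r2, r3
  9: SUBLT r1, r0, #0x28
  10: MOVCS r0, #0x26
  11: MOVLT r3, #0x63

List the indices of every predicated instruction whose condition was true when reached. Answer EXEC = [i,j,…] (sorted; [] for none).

EXEC = [2,9,10,11]

0: ✓ CMP  NZCV=1010
1: · ADDGE
2: ✓ ADDHI  r0←0x2f
3: · MOVEQ
4: ✓ CMP  NZCV=0010
5: · ADDCC
6: · ADDLS
7: · SUBMI
8: ✓ CMP  NZCV=0011
9: ✓ SUBLT  r1←0x07
10: ✓ MOVCS  r0←0x26
11: ✓ MOVLT  r3←0x63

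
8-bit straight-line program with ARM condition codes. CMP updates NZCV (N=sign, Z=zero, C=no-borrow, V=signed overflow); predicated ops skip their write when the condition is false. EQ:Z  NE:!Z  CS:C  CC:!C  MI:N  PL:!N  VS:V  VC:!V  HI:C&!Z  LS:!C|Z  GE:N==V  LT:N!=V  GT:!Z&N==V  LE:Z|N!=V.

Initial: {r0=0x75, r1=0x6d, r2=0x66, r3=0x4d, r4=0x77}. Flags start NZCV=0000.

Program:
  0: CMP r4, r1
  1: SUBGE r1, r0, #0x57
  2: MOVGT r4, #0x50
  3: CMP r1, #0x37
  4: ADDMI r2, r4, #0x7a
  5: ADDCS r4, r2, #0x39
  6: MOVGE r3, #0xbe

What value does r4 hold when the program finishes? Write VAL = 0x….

0: ✓ CMP  NZCV=0010
1: ✓ SUBGE  r1←0x1e
2: ✓ MOVGT  r4←0x50
3: ✓ CMP  NZCV=1000
4: ✓ ADDMI  r2←0xca
5: · ADDCS
6: · MOVGE

VAL = 0x50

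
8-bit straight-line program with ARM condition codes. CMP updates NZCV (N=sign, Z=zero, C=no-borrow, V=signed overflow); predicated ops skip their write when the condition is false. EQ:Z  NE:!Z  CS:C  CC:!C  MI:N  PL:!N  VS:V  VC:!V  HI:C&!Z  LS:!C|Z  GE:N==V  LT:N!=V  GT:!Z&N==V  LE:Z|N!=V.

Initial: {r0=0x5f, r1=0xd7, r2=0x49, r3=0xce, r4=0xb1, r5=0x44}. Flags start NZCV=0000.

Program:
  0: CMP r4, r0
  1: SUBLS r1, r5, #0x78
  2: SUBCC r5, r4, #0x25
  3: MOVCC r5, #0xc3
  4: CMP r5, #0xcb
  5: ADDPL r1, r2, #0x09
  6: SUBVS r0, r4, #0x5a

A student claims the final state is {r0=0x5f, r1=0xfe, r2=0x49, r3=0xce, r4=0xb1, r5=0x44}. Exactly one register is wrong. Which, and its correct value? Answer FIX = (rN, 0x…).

[0] flags=0011 → (cmp)
[1] flags=0011 LS?F → skip
[2] flags=0011 CC?F → skip
[3] flags=0011 CC?F → skip
[4] flags=0000 → (cmp)
[5] flags=0000 PL?T → r1=0x52
[6] flags=0000 VS?F → skip

FIX = (r1, 0x52)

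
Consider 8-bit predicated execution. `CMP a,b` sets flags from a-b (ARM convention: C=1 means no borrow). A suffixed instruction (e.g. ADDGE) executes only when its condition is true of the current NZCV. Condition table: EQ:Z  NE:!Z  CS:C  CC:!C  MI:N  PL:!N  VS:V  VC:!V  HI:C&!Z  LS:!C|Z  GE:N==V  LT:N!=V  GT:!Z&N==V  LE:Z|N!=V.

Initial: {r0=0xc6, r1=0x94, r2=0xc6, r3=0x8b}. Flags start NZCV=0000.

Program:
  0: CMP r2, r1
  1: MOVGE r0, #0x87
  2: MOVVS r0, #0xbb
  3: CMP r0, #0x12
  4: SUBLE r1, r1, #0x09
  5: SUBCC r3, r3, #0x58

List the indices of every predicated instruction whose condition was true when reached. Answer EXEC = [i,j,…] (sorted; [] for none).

EXEC = [1,4]

0: ✓ CMP  NZCV=0010
1: ✓ MOVGE  r0←0x87
2: · MOVVS
3: ✓ CMP  NZCV=0011
4: ✓ SUBLE  r1←0x8b
5: · SUBCC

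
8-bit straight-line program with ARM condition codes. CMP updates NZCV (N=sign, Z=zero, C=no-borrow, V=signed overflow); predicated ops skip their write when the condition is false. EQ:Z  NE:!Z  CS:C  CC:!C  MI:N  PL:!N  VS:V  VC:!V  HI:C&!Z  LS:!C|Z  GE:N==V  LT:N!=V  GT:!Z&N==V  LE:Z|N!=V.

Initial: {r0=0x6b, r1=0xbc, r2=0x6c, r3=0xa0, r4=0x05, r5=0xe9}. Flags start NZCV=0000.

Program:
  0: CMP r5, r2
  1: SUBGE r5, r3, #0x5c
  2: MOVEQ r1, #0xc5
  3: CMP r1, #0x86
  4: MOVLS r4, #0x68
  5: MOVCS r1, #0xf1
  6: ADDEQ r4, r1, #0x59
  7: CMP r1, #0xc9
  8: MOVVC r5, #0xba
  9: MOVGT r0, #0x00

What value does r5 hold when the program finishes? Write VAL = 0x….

VAL = 0xba

0: ✓ CMP  NZCV=0011
1: · SUBGE
2: · MOVEQ
3: ✓ CMP  NZCV=0010
4: · MOVLS
5: ✓ MOVCS  r1←0xf1
6: · ADDEQ
7: ✓ CMP  NZCV=0010
8: ✓ MOVVC  r5←0xba
9: ✓ MOVGT  r0←0x00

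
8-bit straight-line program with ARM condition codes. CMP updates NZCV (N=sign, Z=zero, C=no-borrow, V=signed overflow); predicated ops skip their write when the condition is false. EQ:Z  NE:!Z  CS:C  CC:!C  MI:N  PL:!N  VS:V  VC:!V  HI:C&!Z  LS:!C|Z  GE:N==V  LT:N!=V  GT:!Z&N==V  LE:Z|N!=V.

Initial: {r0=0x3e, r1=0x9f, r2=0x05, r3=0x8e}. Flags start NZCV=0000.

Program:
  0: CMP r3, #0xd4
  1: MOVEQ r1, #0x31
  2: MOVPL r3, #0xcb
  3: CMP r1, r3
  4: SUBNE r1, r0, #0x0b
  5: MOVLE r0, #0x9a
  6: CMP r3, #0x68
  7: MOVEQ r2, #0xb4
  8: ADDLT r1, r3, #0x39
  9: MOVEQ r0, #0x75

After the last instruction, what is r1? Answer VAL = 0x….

VAL = 0xc7

[0] flags=1000 → (cmp)
[1] flags=1000 EQ?F → skip
[2] flags=1000 PL?F → skip
[3] flags=0010 → (cmp)
[4] flags=0010 NE?T → r1=0x33
[5] flags=0010 LE?F → skip
[6] flags=0011 → (cmp)
[7] flags=0011 EQ?F → skip
[8] flags=0011 LT?T → r1=0xc7
[9] flags=0011 EQ?F → skip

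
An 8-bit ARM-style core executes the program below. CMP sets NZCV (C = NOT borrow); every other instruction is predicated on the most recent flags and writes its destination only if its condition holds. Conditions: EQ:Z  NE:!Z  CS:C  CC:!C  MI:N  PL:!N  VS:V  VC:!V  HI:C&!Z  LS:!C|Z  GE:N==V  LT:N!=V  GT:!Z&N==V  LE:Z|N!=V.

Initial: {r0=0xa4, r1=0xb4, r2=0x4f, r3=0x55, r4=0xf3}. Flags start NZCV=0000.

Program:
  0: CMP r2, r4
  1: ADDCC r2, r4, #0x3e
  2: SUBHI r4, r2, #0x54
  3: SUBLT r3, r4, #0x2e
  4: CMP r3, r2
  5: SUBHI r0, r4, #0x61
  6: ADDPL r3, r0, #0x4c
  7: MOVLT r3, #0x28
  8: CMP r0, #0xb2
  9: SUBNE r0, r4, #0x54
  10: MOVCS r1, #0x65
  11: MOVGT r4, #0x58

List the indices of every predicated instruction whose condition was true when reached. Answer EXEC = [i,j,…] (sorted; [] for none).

0: ✓ CMP  NZCV=0000
1: ✓ ADDCC  r2←0x31
2: · SUBHI
3: · SUBLT
4: ✓ CMP  NZCV=0010
5: ✓ SUBHI  r0←0x92
6: ✓ ADDPL  r3←0xde
7: · MOVLT
8: ✓ CMP  NZCV=1000
9: ✓ SUBNE  r0←0x9f
10: · MOVCS
11: · MOVGT

EXEC = [1,5,6,9]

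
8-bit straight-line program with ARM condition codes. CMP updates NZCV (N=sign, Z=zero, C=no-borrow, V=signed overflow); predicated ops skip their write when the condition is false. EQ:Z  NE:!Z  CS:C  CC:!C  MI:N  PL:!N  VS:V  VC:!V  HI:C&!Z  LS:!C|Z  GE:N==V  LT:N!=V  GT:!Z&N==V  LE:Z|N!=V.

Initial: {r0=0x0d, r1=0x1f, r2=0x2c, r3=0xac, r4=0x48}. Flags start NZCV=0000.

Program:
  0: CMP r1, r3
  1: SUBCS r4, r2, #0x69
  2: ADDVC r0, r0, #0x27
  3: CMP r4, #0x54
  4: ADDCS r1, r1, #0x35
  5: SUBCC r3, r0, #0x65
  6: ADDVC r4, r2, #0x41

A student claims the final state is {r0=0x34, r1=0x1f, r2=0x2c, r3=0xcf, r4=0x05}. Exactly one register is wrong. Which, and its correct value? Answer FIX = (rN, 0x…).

FIX = (r4, 0x6d)

0: ✓ CMP  NZCV=0000
1: · SUBCS
2: ✓ ADDVC  r0←0x34
3: ✓ CMP  NZCV=1000
4: · ADDCS
5: ✓ SUBCC  r3←0xcf
6: ✓ ADDVC  r4←0x6d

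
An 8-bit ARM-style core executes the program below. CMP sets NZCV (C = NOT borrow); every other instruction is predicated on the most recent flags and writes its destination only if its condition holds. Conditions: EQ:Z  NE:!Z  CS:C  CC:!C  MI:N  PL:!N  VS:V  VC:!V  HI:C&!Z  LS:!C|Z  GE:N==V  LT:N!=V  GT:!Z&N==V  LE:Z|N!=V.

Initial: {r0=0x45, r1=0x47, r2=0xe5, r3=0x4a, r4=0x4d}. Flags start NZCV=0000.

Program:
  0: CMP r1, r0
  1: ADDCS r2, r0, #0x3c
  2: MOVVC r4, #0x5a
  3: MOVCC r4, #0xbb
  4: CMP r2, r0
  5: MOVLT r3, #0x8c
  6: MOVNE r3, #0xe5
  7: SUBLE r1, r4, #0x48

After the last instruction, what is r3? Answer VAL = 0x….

VAL = 0xe5

0: ✓ CMP  NZCV=0010
1: ✓ ADDCS  r2←0x81
2: ✓ MOVVC  r4←0x5a
3: · MOVCC
4: ✓ CMP  NZCV=0011
5: ✓ MOVLT  r3←0x8c
6: ✓ MOVNE  r3←0xe5
7: ✓ SUBLE  r1←0x12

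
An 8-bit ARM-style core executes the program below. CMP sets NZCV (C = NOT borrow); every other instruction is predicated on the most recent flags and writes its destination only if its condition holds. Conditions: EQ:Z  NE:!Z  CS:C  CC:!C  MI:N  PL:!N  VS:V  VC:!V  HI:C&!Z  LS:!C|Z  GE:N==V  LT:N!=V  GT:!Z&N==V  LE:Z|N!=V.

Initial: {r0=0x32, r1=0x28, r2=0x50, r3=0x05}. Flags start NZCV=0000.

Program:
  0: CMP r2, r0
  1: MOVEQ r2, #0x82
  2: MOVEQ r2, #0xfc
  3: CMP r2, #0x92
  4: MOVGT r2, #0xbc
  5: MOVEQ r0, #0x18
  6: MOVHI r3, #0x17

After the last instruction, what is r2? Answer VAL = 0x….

VAL = 0xbc

0: ✓ CMP  NZCV=0010
1: · MOVEQ
2: · MOVEQ
3: ✓ CMP  NZCV=1001
4: ✓ MOVGT  r2←0xbc
5: · MOVEQ
6: · MOVHI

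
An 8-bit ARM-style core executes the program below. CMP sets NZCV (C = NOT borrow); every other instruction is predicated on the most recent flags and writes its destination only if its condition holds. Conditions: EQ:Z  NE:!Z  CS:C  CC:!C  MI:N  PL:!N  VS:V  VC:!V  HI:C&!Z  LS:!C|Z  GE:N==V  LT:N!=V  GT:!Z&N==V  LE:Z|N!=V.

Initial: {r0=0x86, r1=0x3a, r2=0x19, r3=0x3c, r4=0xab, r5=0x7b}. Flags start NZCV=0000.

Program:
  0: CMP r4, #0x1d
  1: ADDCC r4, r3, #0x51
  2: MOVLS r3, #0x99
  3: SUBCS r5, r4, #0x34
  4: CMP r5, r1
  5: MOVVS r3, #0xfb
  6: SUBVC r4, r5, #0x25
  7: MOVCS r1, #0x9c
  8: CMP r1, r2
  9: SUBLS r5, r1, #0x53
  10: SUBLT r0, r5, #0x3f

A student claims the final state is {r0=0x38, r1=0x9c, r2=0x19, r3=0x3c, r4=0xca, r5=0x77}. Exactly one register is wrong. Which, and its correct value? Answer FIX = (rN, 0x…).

FIX = (r4, 0x52)

[0] flags=1010 → (cmp)
[1] flags=1010 CC?F → skip
[2] flags=1010 LS?F → skip
[3] flags=1010 CS?T → r5=0x77
[4] flags=0010 → (cmp)
[5] flags=0010 VS?F → skip
[6] flags=0010 VC?T → r4=0x52
[7] flags=0010 CS?T → r1=0x9c
[8] flags=1010 → (cmp)
[9] flags=1010 LS?F → skip
[10] flags=1010 LT?T → r0=0x38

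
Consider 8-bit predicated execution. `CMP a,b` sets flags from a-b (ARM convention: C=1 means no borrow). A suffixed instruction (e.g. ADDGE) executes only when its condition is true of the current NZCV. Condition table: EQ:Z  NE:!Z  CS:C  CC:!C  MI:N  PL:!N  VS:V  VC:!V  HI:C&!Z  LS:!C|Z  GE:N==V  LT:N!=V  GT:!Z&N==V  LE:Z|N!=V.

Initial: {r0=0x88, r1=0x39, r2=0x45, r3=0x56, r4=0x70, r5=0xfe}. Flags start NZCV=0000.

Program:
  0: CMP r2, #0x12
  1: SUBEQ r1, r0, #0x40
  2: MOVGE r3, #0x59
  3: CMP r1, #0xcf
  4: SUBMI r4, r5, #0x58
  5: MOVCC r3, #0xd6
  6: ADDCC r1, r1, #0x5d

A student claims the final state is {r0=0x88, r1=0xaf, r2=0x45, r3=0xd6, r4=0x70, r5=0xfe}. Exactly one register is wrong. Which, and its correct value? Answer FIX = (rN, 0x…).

0: ✓ CMP  NZCV=0010
1: · SUBEQ
2: ✓ MOVGE  r3←0x59
3: ✓ CMP  NZCV=0000
4: · SUBMI
5: ✓ MOVCC  r3←0xd6
6: ✓ ADDCC  r1←0x96

FIX = (r1, 0x96)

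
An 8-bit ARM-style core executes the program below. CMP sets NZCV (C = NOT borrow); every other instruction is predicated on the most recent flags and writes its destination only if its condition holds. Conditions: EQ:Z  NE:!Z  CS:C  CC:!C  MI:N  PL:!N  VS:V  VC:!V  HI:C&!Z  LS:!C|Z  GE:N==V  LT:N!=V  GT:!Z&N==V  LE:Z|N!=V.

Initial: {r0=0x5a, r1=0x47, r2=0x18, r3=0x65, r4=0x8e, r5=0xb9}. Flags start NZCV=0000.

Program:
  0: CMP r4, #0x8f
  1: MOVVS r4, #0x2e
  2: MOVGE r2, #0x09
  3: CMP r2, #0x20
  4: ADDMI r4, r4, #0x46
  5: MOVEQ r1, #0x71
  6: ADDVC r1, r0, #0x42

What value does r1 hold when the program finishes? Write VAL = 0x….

VAL = 0x9c

[0] flags=1000 → (cmp)
[1] flags=1000 VS?F → skip
[2] flags=1000 GE?F → skip
[3] flags=1000 → (cmp)
[4] flags=1000 MI?T → r4=0xd4
[5] flags=1000 EQ?F → skip
[6] flags=1000 VC?T → r1=0x9c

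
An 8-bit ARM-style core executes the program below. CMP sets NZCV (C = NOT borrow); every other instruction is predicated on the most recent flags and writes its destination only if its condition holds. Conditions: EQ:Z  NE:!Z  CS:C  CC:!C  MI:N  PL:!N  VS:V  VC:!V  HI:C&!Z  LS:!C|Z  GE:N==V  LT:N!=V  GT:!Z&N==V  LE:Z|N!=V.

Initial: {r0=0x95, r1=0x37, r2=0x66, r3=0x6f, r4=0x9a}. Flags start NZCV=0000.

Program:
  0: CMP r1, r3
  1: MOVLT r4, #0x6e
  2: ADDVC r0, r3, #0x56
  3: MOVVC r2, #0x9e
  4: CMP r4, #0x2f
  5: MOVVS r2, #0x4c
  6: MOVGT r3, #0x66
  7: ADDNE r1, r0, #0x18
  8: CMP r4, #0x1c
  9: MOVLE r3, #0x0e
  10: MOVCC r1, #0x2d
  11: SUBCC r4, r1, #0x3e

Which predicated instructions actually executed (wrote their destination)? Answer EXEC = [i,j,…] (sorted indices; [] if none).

EXEC = [1,2,3,6,7]

0: ✓ CMP  NZCV=1000
1: ✓ MOVLT  r4←0x6e
2: ✓ ADDVC  r0←0xc5
3: ✓ MOVVC  r2←0x9e
4: ✓ CMP  NZCV=0010
5: · MOVVS
6: ✓ MOVGT  r3←0x66
7: ✓ ADDNE  r1←0xdd
8: ✓ CMP  NZCV=0010
9: · MOVLE
10: · MOVCC
11: · SUBCC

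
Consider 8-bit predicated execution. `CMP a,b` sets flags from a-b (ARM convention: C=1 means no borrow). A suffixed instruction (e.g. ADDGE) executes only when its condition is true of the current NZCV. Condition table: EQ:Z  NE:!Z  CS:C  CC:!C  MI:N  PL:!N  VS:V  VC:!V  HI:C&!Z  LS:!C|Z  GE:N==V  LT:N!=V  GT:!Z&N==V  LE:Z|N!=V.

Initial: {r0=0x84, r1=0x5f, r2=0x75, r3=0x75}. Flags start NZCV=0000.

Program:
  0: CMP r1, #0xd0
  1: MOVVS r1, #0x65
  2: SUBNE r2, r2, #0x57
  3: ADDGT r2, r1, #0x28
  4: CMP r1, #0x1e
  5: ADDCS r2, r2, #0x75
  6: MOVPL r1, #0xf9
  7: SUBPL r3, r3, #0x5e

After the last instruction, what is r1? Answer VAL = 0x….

VAL = 0xf9

0: ✓ CMP  NZCV=1001
1: ✓ MOVVS  r1←0x65
2: ✓ SUBNE  r2←0x1e
3: ✓ ADDGT  r2←0x8d
4: ✓ CMP  NZCV=0010
5: ✓ ADDCS  r2←0x02
6: ✓ MOVPL  r1←0xf9
7: ✓ SUBPL  r3←0x17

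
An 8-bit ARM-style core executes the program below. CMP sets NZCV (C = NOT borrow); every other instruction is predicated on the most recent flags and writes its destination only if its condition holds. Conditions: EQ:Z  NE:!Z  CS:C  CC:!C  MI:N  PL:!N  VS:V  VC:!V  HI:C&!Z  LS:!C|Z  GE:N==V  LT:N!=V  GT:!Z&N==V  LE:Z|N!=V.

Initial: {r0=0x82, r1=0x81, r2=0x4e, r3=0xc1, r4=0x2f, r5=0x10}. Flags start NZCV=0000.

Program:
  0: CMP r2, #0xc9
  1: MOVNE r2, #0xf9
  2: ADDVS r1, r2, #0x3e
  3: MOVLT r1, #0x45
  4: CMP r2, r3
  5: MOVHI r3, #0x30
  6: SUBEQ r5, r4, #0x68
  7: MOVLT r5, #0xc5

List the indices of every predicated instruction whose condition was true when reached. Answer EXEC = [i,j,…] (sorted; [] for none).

0: ✓ CMP  NZCV=1001
1: ✓ MOVNE  r2←0xf9
2: ✓ ADDVS  r1←0x37
3: · MOVLT
4: ✓ CMP  NZCV=0010
5: ✓ MOVHI  r3←0x30
6: · SUBEQ
7: · MOVLT

EXEC = [1,2,5]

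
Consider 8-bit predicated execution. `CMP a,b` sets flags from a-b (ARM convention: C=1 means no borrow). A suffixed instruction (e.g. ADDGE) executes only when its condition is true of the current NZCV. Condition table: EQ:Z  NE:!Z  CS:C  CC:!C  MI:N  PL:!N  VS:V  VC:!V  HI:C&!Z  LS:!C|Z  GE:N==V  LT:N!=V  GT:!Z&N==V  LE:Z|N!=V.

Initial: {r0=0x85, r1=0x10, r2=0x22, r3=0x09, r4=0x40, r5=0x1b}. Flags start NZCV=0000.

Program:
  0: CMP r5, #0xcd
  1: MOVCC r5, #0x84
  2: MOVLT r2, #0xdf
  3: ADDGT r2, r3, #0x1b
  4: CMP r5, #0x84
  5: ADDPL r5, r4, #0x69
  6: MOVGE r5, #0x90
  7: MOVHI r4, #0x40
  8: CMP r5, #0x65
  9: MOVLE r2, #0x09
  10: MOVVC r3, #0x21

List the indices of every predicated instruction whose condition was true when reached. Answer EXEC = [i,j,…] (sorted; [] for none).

[0] flags=0000 → (cmp)
[1] flags=0000 CC?T → r5=0x84
[2] flags=0000 LT?F → skip
[3] flags=0000 GT?T → r2=0x24
[4] flags=0110 → (cmp)
[5] flags=0110 PL?T → r5=0xa9
[6] flags=0110 GE?T → r5=0x90
[7] flags=0110 HI?F → skip
[8] flags=0011 → (cmp)
[9] flags=0011 LE?T → r2=0x09
[10] flags=0011 VC?F → skip

EXEC = [1,3,5,6,9]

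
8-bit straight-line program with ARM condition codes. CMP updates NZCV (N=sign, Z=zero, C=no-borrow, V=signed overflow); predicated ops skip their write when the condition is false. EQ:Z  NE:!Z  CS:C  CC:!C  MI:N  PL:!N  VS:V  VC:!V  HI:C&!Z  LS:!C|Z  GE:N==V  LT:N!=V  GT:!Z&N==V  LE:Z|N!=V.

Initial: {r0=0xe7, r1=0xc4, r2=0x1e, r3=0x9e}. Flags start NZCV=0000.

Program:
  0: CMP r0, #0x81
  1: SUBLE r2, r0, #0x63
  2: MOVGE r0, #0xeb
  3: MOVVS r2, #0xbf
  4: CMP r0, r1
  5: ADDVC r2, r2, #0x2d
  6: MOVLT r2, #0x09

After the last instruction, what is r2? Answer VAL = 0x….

[0] flags=0010 → (cmp)
[1] flags=0010 LE?F → skip
[2] flags=0010 GE?T → r0=0xeb
[3] flags=0010 VS?F → skip
[4] flags=0010 → (cmp)
[5] flags=0010 VC?T → r2=0x4b
[6] flags=0010 LT?F → skip

VAL = 0x4b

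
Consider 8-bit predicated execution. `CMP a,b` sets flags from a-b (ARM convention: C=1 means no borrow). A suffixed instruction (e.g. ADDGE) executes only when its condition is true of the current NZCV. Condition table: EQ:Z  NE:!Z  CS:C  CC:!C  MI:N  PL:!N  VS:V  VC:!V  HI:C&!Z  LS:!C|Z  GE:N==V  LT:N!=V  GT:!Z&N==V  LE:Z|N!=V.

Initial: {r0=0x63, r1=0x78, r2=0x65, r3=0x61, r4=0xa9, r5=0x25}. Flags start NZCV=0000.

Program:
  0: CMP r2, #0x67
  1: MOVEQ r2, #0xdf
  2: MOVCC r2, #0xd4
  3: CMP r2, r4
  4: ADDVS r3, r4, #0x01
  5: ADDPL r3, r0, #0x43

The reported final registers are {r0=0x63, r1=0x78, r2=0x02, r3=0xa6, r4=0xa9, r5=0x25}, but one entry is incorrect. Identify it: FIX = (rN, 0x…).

FIX = (r2, 0xd4)

[0] flags=1000 → (cmp)
[1] flags=1000 EQ?F → skip
[2] flags=1000 CC?T → r2=0xd4
[3] flags=0010 → (cmp)
[4] flags=0010 VS?F → skip
[5] flags=0010 PL?T → r3=0xa6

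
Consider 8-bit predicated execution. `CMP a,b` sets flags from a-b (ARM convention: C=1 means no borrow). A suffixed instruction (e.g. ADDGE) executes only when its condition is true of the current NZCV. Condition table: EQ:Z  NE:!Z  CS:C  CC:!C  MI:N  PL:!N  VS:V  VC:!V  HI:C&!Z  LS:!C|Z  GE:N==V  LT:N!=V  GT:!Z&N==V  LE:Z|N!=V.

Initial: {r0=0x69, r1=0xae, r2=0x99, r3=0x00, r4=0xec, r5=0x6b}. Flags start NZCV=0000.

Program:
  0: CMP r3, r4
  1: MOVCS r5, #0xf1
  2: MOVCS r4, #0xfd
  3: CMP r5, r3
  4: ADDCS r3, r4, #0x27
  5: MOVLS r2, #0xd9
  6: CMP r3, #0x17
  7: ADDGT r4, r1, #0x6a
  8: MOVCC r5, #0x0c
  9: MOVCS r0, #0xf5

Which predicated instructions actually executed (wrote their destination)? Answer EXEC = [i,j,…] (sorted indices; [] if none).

EXEC = [4,8]

[0] flags=0000 → (cmp)
[1] flags=0000 CS?F → skip
[2] flags=0000 CS?F → skip
[3] flags=0010 → (cmp)
[4] flags=0010 CS?T → r3=0x13
[5] flags=0010 LS?F → skip
[6] flags=1000 → (cmp)
[7] flags=1000 GT?F → skip
[8] flags=1000 CC?T → r5=0x0c
[9] flags=1000 CS?F → skip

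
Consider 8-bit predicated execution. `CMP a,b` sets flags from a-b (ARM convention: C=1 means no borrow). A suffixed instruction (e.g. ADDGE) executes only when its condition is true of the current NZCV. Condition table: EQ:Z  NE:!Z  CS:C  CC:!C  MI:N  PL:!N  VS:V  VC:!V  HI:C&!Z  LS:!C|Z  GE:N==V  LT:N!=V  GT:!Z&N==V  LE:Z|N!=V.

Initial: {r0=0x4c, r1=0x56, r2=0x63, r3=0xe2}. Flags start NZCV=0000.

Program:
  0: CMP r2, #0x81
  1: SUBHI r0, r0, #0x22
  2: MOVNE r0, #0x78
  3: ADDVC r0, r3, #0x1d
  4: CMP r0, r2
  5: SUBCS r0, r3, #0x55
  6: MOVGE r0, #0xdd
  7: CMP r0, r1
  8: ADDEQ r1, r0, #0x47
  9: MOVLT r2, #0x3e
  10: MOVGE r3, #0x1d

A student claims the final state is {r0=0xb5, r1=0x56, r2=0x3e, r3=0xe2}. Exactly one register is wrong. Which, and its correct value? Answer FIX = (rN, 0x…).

FIX = (r0, 0xdd)

[0] flags=1001 → (cmp)
[1] flags=1001 HI?F → skip
[2] flags=1001 NE?T → r0=0x78
[3] flags=1001 VC?F → skip
[4] flags=0010 → (cmp)
[5] flags=0010 CS?T → r0=0x8d
[6] flags=0010 GE?T → r0=0xdd
[7] flags=1010 → (cmp)
[8] flags=1010 EQ?F → skip
[9] flags=1010 LT?T → r2=0x3e
[10] flags=1010 GE?F → skip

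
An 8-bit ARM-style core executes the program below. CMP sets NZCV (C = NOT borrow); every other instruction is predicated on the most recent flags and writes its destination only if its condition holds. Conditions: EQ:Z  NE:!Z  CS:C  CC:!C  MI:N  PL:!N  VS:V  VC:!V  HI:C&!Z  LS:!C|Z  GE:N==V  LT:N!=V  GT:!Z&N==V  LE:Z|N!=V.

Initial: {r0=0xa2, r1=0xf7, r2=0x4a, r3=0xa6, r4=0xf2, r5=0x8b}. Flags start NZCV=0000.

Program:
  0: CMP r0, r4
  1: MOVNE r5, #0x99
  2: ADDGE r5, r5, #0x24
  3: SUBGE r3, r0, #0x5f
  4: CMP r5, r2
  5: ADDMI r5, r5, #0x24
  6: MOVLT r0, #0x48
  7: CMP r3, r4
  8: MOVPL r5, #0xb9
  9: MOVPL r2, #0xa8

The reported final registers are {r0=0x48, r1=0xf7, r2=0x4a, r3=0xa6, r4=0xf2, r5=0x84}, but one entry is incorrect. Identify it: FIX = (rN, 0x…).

0: ✓ CMP  NZCV=1000
1: ✓ MOVNE  r5←0x99
2: · ADDGE
3: · SUBGE
4: ✓ CMP  NZCV=0011
5: · ADDMI
6: ✓ MOVLT  r0←0x48
7: ✓ CMP  NZCV=1000
8: · MOVPL
9: · MOVPL

FIX = (r5, 0x99)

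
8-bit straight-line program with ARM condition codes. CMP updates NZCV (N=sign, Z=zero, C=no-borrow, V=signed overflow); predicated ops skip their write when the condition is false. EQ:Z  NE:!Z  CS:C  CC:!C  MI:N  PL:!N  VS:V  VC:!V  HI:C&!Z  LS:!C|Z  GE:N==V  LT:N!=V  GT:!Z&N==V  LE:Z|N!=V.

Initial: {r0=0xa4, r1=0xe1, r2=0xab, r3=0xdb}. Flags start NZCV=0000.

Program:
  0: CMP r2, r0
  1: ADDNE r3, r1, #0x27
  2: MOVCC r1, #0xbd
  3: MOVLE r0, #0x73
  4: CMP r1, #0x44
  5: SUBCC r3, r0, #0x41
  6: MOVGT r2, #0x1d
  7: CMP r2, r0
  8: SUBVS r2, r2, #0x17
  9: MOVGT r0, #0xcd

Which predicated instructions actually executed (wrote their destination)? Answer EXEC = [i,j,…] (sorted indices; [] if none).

0: ✓ CMP  NZCV=0010
1: ✓ ADDNE  r3←0x08
2: · MOVCC
3: · MOVLE
4: ✓ CMP  NZCV=1010
5: · SUBCC
6: · MOVGT
7: ✓ CMP  NZCV=0010
8: · SUBVS
9: ✓ MOVGT  r0←0xcd

EXEC = [1,9]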